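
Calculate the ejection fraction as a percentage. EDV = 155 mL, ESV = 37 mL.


SV = EDV - ESV = 155 - 37 = 118 mL
EF = SV/EDV * 100 = 118/155 * 100
EF = 76.13%


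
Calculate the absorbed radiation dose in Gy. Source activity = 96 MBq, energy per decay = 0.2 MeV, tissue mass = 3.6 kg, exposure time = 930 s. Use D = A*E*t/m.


A = 96 MBq = 9.6000e+07 Bq
E = 0.2 MeV = 3.204e-14 J
D = A*E*t/m = 9.6000e+07*3.204e-14*930/3.6
D = 7.9459e-04 Gy


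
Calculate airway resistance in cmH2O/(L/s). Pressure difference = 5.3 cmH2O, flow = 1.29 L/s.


R = dP / flow
R = 5.3 / 1.29
R = 4.109 cmH2O/(L/s)


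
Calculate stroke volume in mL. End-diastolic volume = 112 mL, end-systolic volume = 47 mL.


SV = EDV - ESV
SV = 112 - 47
SV = 65 mL


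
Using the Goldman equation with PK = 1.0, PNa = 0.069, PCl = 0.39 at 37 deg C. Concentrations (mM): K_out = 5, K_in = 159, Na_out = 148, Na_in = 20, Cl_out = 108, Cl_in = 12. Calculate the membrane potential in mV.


Vm = (RT/F)*ln((PK*Ko + PNa*Nao + PCl*Cli)/(PK*Ki + PNa*Nai + PCl*Clo))
Numer = 19.892, Denom = 202.5
Vm = -62.01 mV


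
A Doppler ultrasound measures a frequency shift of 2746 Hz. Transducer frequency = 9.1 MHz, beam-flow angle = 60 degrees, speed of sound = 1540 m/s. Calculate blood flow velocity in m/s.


v = fd * c / (2 * f0 * cos(theta))
v = 2746 * 1540 / (2 * 9.1000e+06 * cos(60))
v = 0.4647 m/s


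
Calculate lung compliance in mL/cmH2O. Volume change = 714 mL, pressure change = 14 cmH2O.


C = dV / dP
C = 714 / 14
C = 51 mL/cmH2O


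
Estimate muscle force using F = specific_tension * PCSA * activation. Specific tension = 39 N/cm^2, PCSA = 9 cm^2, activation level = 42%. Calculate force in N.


F = sigma * PCSA * activation
F = 39 * 9 * 0.42
F = 147.4 N


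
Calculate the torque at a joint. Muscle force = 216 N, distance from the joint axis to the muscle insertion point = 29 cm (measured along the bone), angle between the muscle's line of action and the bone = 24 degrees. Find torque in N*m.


Torque = F * d * sin(theta)   (moment arm = d*sin(theta))
d = 29 cm = 0.29 m
Torque = 216 * 0.29 * sin(24)
Torque = 25.48 N*m


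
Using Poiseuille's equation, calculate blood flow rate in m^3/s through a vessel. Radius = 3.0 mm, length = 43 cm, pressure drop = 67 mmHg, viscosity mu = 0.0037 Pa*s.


Q = pi*r^4*dP / (8*mu*L)
r = 0.003 m, L = 0.43 m
dP = 67 mmHg = 8932.574 Pa
Q = 1.7859e-04 m^3/s


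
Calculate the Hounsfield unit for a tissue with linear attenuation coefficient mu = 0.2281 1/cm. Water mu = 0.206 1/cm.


HU = ((mu_tissue - mu_water) / mu_water) * 1000
HU = ((0.2281 - 0.206) / 0.206) * 1000
HU = 107.3


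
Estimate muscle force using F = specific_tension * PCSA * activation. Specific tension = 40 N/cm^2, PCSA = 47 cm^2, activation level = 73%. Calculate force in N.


F = sigma * PCSA * activation
F = 40 * 47 * 0.73
F = 1372 N


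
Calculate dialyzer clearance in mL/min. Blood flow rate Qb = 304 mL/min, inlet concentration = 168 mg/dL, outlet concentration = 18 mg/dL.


K = Qb * (Cb_in - Cb_out) / Cb_in
K = 304 * (168 - 18) / 168
K = 271.4 mL/min


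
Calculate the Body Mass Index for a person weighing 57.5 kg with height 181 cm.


BMI = weight / height^2
height = 181 cm = 1.81 m
BMI = 57.5 / 1.81^2
BMI = 17.55 kg/m^2


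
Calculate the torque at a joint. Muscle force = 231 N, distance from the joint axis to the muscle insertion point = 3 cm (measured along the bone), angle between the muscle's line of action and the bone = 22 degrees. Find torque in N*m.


Torque = F * d * sin(theta)   (moment arm = d*sin(theta))
d = 3 cm = 0.03 m
Torque = 231 * 0.03 * sin(22)
Torque = 2.596 N*m


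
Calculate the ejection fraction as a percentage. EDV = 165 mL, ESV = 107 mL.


SV = EDV - ESV = 165 - 107 = 58 mL
EF = SV/EDV * 100 = 58/165 * 100
EF = 35.15%


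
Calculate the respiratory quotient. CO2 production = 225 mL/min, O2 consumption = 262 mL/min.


RQ = VCO2 / VO2
RQ = 225 / 262
RQ = 0.8588


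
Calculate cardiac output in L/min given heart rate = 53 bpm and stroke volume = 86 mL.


CO = HR * SV
CO = 53 * 86 / 1000
CO = 4.558 L/min


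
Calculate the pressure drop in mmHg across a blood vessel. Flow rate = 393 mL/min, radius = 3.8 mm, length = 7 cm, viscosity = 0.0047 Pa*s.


dP = 8*mu*L*Q / (pi*r^4)
Q = 393 mL/min = 6.55e-06 m^3/s
dP = 26.3174 Pa = 26.3174 / 133.322 mmHg = 0.1974 mmHg


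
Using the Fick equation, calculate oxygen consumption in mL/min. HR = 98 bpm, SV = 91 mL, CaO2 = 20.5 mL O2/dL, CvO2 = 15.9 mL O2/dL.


CO = HR*SV = 98*91/1000 = 8.918 L/min
a-v O2 diff = 20.5 - 15.9 = 4.6 mL/dL
VO2 = CO * (CaO2-CvO2) * 10 dL/L
VO2 = 8.918 * 4.6 * 10
VO2 = 410.2 mL/min


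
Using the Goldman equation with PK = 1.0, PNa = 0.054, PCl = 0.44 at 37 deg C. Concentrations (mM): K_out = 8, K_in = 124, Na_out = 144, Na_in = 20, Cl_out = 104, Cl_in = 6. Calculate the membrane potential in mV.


Vm = (RT/F)*ln((PK*Ko + PNa*Nao + PCl*Cli)/(PK*Ki + PNa*Nai + PCl*Clo))
Numer = 18.416, Denom = 170.84
Vm = -59.53 mV


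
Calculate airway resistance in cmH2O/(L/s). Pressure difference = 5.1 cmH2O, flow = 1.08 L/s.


R = dP / flow
R = 5.1 / 1.08
R = 4.722 cmH2O/(L/s)


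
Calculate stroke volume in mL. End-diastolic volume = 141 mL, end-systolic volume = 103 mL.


SV = EDV - ESV
SV = 141 - 103
SV = 38 mL


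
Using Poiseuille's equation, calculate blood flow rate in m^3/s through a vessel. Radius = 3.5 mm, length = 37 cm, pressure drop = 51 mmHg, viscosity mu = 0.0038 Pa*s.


Q = pi*r^4*dP / (8*mu*L)
r = 0.0035 m, L = 0.37 m
dP = 51 mmHg = 6799.422 Pa
Q = 2.8498e-04 m^3/s


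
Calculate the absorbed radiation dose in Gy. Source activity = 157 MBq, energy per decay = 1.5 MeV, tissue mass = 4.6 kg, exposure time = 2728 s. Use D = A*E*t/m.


A = 157 MBq = 1.5700e+08 Bq
E = 1.5 MeV = 2.403e-13 J
D = A*E*t/m = 1.5700e+08*2.403e-13*2728/4.6
D = 0.02237 Gy


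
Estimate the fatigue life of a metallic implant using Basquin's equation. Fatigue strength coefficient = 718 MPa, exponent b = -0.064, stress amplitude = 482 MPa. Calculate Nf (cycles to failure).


sigma_a = sigma_f' * (2Nf)^b
2Nf = (sigma_a/sigma_f')^(1/b)
2Nf = (482/718)^(1/-0.064)
2Nf = 506.21437
Nf = 253.1


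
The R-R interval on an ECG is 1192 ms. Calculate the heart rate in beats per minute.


HR = 60 / RR_interval(s)
RR = 1192 ms = 1.192 s
HR = 60 / 1.192 = 50.34 bpm


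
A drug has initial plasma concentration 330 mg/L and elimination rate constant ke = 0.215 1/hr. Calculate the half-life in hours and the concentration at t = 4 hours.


t_half = ln(2) / ke = 0.693147 / 0.215 = 3.224 hr
C(t) = C0 * exp(-ke*t) = 330 * exp(-0.215*4)
C(4) = 139.6 mg/L


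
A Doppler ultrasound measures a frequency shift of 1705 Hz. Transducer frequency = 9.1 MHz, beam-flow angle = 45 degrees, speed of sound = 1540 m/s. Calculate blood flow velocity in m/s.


v = fd * c / (2 * f0 * cos(theta))
v = 1705 * 1540 / (2 * 9.1000e+06 * cos(45))
v = 0.204 m/s


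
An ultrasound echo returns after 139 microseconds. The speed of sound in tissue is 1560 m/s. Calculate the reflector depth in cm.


depth = c * t / 2
t = 139 us = 1.3900e-04 s
depth = 1560 * 1.3900e-04 / 2
depth = 0.10842 m = 10.842 cm


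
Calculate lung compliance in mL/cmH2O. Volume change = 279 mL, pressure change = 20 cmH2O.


C = dV / dP
C = 279 / 20
C = 13.95 mL/cmH2O


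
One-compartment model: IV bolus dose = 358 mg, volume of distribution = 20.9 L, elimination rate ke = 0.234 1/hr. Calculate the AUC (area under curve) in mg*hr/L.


C0 = Dose/Vd = 358/20.9 = 17.1292 mg/L
AUC = C0/ke = 17.1292/0.234
AUC = 73.2 mg*hr/L


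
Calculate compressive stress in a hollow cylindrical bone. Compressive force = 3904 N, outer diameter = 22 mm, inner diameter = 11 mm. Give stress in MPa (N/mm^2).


A = pi*(r_o^2 - r_i^2)
r_o = 11 mm, r_i = 5.5 mm
A = 285.1 mm^2
sigma = F/A = 3904 / 285.1
sigma = 13.69 MPa


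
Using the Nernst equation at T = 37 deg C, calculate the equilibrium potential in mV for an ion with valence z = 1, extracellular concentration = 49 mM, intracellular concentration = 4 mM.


E = (RT/(zF)) * ln(C_out/C_in)
T = 37 + 273.15 = 310.15 K
E = (8.314 * 310.15 / (1 * 96485)) * ln(49/4)
E = 66.96 mV


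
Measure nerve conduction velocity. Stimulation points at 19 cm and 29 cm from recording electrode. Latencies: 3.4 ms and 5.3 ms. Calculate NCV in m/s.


Distance = (29 - 19) / 100 = 0.1 m
dt = (5.3 - 3.4) / 1000 = 0.0019 s
NCV = dist / dt = 52.63 m/s


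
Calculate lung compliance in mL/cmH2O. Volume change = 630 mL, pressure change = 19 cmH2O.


C = dV / dP
C = 630 / 19
C = 33.16 mL/cmH2O


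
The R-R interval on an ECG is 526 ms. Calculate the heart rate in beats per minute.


HR = 60 / RR_interval(s)
RR = 526 ms = 0.526 s
HR = 60 / 0.526 = 114.1 bpm


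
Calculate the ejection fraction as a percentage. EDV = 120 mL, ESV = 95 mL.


SV = EDV - ESV = 120 - 95 = 25 mL
EF = SV/EDV * 100 = 25/120 * 100
EF = 20.83%


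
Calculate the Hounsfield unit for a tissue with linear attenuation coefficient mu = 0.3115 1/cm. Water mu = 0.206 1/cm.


HU = ((mu_tissue - mu_water) / mu_water) * 1000
HU = ((0.3115 - 0.206) / 0.206) * 1000
HU = 512.1


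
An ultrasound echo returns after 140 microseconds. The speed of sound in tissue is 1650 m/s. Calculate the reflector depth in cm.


depth = c * t / 2
t = 140 us = 1.4000e-04 s
depth = 1650 * 1.4000e-04 / 2
depth = 0.1155 m = 11.55 cm


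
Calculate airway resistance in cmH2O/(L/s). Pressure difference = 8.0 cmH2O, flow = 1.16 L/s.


R = dP / flow
R = 8.0 / 1.16
R = 6.897 cmH2O/(L/s)


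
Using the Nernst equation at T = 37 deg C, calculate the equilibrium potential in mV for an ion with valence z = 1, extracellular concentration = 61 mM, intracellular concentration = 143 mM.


E = (RT/(zF)) * ln(C_out/C_in)
T = 37 + 273.15 = 310.15 K
E = (8.314 * 310.15 / (1 * 96485)) * ln(61/143)
E = -22.77 mV


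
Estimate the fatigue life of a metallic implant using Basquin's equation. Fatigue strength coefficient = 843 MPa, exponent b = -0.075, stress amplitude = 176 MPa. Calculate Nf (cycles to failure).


sigma_a = sigma_f' * (2Nf)^b
2Nf = (sigma_a/sigma_f')^(1/b)
2Nf = (176/843)^(1/-0.075)
2Nf = 1.1772411e+09
Nf = 5.8862e+08


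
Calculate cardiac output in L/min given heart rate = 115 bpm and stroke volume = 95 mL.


CO = HR * SV
CO = 115 * 95 / 1000
CO = 10.93 L/min


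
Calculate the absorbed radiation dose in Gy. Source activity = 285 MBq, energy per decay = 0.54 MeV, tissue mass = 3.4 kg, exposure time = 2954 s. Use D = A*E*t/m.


A = 285 MBq = 2.8500e+08 Bq
E = 0.54 MeV = 8.6508e-14 J
D = A*E*t/m = 2.8500e+08*8.6508e-14*2954/3.4
D = 0.02142 Gy


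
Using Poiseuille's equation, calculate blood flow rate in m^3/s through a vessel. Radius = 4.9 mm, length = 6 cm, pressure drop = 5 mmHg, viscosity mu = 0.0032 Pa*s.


Q = pi*r^4*dP / (8*mu*L)
r = 0.0049 m, L = 0.06 m
dP = 5 mmHg = 666.61 Pa
Q = 7.8599e-04 m^3/s


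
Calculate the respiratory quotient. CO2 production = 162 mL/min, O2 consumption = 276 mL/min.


RQ = VCO2 / VO2
RQ = 162 / 276
RQ = 0.587


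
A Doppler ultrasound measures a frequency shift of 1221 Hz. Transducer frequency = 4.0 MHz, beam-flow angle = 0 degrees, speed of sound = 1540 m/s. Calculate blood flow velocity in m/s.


v = fd * c / (2 * f0 * cos(theta))
v = 1221 * 1540 / (2 * 4.0000e+06 * cos(0))
v = 0.235 m/s


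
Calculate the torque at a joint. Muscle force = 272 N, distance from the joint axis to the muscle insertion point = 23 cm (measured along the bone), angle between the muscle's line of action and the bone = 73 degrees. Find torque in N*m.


Torque = F * d * sin(theta)   (moment arm = d*sin(theta))
d = 23 cm = 0.23 m
Torque = 272 * 0.23 * sin(73)
Torque = 59.83 N*m


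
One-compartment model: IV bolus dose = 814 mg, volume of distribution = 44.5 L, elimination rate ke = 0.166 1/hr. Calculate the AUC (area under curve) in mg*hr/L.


C0 = Dose/Vd = 814/44.5 = 18.2921 mg/L
AUC = C0/ke = 18.2921/0.166
AUC = 110.2 mg*hr/L


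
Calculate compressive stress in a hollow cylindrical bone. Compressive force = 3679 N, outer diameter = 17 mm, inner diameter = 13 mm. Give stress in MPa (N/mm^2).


A = pi*(r_o^2 - r_i^2)
r_o = 8.5 mm, r_i = 6.5 mm
A = 94.2478 mm^2
sigma = F/A = 3679 / 94.2478
sigma = 39.04 MPa


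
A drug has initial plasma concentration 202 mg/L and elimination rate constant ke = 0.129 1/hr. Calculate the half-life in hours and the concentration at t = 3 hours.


t_half = ln(2) / ke = 0.693147 / 0.129 = 5.373 hr
C(t) = C0 * exp(-ke*t) = 202 * exp(-0.129*3)
C(3) = 137.2 mg/L


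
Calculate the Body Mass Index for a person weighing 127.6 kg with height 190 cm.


BMI = weight / height^2
height = 190 cm = 1.9 m
BMI = 127.6 / 1.9^2
BMI = 35.35 kg/m^2


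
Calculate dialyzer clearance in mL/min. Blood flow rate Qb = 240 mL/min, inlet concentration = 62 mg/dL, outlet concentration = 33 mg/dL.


K = Qb * (Cb_in - Cb_out) / Cb_in
K = 240 * (62 - 33) / 62
K = 112.3 mL/min


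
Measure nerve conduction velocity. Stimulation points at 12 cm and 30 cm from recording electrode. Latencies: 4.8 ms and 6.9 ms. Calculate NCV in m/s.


Distance = (30 - 12) / 100 = 0.18 m
dt = (6.9 - 4.8) / 1000 = 0.0021 s
NCV = dist / dt = 85.71 m/s


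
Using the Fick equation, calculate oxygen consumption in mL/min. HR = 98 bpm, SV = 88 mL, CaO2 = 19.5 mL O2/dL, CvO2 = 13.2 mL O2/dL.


CO = HR*SV = 98*88/1000 = 8.624 L/min
a-v O2 diff = 19.5 - 13.2 = 6.3 mL/dL
VO2 = CO * (CaO2-CvO2) * 10 dL/L
VO2 = 8.624 * 6.3 * 10
VO2 = 543.3 mL/min


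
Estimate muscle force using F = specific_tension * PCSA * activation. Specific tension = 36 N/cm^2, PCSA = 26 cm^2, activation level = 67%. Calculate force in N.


F = sigma * PCSA * activation
F = 36 * 26 * 0.67
F = 627.1 N


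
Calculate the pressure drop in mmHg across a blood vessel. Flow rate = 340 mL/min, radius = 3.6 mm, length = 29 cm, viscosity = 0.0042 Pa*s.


dP = 8*mu*L*Q / (pi*r^4)
Q = 340 mL/min = 5.66667e-06 m^3/s
dP = 104.642 Pa = 104.642 / 133.322 mmHg = 0.7849 mmHg


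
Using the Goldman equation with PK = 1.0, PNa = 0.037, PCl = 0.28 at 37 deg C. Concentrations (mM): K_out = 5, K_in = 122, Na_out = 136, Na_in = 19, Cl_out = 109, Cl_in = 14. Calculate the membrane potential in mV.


Vm = (RT/F)*ln((PK*Ko + PNa*Nao + PCl*Cli)/(PK*Ki + PNa*Nai + PCl*Clo))
Numer = 13.952, Denom = 153.223
Vm = -64.04 mV


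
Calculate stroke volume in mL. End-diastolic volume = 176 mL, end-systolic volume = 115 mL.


SV = EDV - ESV
SV = 176 - 115
SV = 61 mL


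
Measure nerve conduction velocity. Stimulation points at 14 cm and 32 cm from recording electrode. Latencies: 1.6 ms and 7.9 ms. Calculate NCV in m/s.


Distance = (32 - 14) / 100 = 0.18 m
dt = (7.9 - 1.6) / 1000 = 0.0063 s
NCV = dist / dt = 28.57 m/s


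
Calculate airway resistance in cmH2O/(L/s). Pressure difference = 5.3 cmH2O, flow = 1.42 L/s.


R = dP / flow
R = 5.3 / 1.42
R = 3.732 cmH2O/(L/s)


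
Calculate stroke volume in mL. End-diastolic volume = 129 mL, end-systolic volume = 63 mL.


SV = EDV - ESV
SV = 129 - 63
SV = 66 mL


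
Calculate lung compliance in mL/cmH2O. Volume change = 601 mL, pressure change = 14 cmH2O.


C = dV / dP
C = 601 / 14
C = 42.93 mL/cmH2O


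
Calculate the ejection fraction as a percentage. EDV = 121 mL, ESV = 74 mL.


SV = EDV - ESV = 121 - 74 = 47 mL
EF = SV/EDV * 100 = 47/121 * 100
EF = 38.84%


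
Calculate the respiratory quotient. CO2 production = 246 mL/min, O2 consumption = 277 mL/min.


RQ = VCO2 / VO2
RQ = 246 / 277
RQ = 0.8881


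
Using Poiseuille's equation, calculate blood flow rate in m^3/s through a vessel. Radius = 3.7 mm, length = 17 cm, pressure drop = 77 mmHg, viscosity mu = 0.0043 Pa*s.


Q = pi*r^4*dP / (8*mu*L)
r = 0.0037 m, L = 0.17 m
dP = 77 mmHg = 10265.794 Pa
Q = 0.001034 m^3/s


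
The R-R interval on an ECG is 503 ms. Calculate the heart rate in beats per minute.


HR = 60 / RR_interval(s)
RR = 503 ms = 0.503 s
HR = 60 / 0.503 = 119.3 bpm


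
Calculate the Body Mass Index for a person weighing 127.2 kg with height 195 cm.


BMI = weight / height^2
height = 195 cm = 1.95 m
BMI = 127.2 / 1.95^2
BMI = 33.45 kg/m^2


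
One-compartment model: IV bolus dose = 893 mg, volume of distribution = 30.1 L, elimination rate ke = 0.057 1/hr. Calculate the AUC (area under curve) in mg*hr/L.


C0 = Dose/Vd = 893/30.1 = 29.6678 mg/L
AUC = C0/ke = 29.6678/0.057
AUC = 520.5 mg*hr/L


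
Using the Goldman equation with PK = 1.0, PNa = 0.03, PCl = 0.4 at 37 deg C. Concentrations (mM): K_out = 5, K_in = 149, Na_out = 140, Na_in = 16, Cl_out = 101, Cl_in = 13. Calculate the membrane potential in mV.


Vm = (RT/F)*ln((PK*Ko + PNa*Nao + PCl*Cli)/(PK*Ki + PNa*Nai + PCl*Clo))
Numer = 14.4, Denom = 189.88
Vm = -68.93 mV


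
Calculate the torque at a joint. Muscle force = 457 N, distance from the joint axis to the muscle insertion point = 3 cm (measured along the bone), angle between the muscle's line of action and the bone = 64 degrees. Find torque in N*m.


Torque = F * d * sin(theta)   (moment arm = d*sin(theta))
d = 3 cm = 0.03 m
Torque = 457 * 0.03 * sin(64)
Torque = 12.32 N*m


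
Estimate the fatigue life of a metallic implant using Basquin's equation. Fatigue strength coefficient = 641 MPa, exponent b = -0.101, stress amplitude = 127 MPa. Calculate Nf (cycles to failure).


sigma_a = sigma_f' * (2Nf)^b
2Nf = (sigma_a/sigma_f')^(1/b)
2Nf = (127/641)^(1/-0.101)
2Nf = 9139738
Nf = 4.5699e+06


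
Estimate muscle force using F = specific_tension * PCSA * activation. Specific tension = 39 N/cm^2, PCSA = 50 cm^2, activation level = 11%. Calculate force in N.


F = sigma * PCSA * activation
F = 39 * 50 * 0.11
F = 214.5 N


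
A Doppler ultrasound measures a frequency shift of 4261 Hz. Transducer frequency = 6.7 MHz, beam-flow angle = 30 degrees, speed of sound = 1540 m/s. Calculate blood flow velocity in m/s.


v = fd * c / (2 * f0 * cos(theta))
v = 4261 * 1540 / (2 * 6.7000e+06 * cos(30))
v = 0.5655 m/s


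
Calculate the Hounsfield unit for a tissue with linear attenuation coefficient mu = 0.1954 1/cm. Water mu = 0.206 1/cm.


HU = ((mu_tissue - mu_water) / mu_water) * 1000
HU = ((0.1954 - 0.206) / 0.206) * 1000
HU = -51.46


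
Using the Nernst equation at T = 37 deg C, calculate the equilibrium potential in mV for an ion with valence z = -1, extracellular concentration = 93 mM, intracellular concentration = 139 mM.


E = (RT/(zF)) * ln(C_out/C_in)
T = 37 + 273.15 = 310.15 K
E = (8.314 * 310.15 / (-1 * 96485)) * ln(93/139)
E = 10.74 mV


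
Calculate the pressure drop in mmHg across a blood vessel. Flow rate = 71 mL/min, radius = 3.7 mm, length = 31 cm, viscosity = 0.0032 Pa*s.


dP = 8*mu*L*Q / (pi*r^4)
Q = 71 mL/min = 1.18333e-06 m^3/s
dP = 15.9496 Pa = 15.9496 / 133.322 mmHg = 0.1196 mmHg


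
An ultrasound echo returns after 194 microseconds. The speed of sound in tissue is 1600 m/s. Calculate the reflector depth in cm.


depth = c * t / 2
t = 194 us = 1.9400e-04 s
depth = 1600 * 1.9400e-04 / 2
depth = 0.1552 m = 15.52 cm


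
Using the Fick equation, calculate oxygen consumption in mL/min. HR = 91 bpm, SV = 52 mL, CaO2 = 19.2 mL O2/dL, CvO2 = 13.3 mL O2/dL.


CO = HR*SV = 91*52/1000 = 4.732 L/min
a-v O2 diff = 19.2 - 13.3 = 5.9 mL/dL
VO2 = CO * (CaO2-CvO2) * 10 dL/L
VO2 = 4.732 * 5.9 * 10
VO2 = 279.2 mL/min


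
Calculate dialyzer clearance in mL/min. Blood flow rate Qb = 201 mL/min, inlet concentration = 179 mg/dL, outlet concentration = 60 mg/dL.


K = Qb * (Cb_in - Cb_out) / Cb_in
K = 201 * (179 - 60) / 179
K = 133.6 mL/min


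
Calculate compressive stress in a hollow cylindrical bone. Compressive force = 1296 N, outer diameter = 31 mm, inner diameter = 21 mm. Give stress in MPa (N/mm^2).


A = pi*(r_o^2 - r_i^2)
r_o = 15.5 mm, r_i = 10.5 mm
A = 408.407 mm^2
sigma = F/A = 1296 / 408.407
sigma = 3.173 MPa


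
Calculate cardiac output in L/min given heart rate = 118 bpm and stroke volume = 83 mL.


CO = HR * SV
CO = 118 * 83 / 1000
CO = 9.794 L/min


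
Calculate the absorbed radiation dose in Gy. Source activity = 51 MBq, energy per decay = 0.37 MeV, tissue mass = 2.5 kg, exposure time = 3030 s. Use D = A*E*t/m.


A = 51 MBq = 5.1000e+07 Bq
E = 0.37 MeV = 5.9274e-14 J
D = A*E*t/m = 5.1000e+07*5.9274e-14*3030/2.5
D = 0.003664 Gy


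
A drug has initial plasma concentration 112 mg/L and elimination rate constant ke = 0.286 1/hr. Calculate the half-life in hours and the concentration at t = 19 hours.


t_half = ln(2) / ke = 0.693147 / 0.286 = 2.424 hr
C(t) = C0 * exp(-ke*t) = 112 * exp(-0.286*19)
C(19) = 0.4889 mg/L


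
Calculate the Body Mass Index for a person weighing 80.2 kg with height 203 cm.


BMI = weight / height^2
height = 203 cm = 2.03 m
BMI = 80.2 / 2.03^2
BMI = 19.46 kg/m^2


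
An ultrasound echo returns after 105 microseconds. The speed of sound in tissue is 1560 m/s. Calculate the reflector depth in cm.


depth = c * t / 2
t = 105 us = 1.0500e-04 s
depth = 1560 * 1.0500e-04 / 2
depth = 0.0819 m = 8.19 cm


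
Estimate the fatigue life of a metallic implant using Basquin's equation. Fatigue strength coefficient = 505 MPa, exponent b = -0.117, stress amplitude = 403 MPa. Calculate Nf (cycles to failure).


sigma_a = sigma_f' * (2Nf)^b
2Nf = (sigma_a/sigma_f')^(1/b)
2Nf = (403/505)^(1/-0.117)
2Nf = 6.878441
Nf = 3.439


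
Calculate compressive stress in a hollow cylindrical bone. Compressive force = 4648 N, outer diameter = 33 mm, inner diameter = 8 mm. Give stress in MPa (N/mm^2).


A = pi*(r_o^2 - r_i^2)
r_o = 16.5 mm, r_i = 4 mm
A = 805.033 mm^2
sigma = F/A = 4648 / 805.033
sigma = 5.774 MPa


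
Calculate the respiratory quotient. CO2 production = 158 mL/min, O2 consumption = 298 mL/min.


RQ = VCO2 / VO2
RQ = 158 / 298
RQ = 0.5302


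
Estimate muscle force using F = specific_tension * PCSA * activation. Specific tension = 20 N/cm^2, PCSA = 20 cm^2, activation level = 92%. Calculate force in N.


F = sigma * PCSA * activation
F = 20 * 20 * 0.92
F = 368 N


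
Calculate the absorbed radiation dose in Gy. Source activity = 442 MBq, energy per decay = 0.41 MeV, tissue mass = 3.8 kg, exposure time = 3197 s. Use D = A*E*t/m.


A = 442 MBq = 4.4200e+08 Bq
E = 0.41 MeV = 6.5682e-14 J
D = A*E*t/m = 4.4200e+08*6.5682e-14*3197/3.8
D = 0.02442 Gy


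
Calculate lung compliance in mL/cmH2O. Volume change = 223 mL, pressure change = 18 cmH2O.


C = dV / dP
C = 223 / 18
C = 12.39 mL/cmH2O


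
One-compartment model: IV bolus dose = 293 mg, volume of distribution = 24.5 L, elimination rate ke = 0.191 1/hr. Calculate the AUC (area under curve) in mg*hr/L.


C0 = Dose/Vd = 293/24.5 = 11.9592 mg/L
AUC = C0/ke = 11.9592/0.191
AUC = 62.61 mg*hr/L


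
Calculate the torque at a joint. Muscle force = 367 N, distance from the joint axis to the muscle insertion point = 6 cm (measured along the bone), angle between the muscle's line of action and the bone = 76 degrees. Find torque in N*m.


Torque = F * d * sin(theta)   (moment arm = d*sin(theta))
d = 6 cm = 0.06 m
Torque = 367 * 0.06 * sin(76)
Torque = 21.37 N*m


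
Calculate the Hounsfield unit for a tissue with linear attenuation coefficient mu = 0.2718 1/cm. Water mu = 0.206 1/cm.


HU = ((mu_tissue - mu_water) / mu_water) * 1000
HU = ((0.2718 - 0.206) / 0.206) * 1000
HU = 319.4


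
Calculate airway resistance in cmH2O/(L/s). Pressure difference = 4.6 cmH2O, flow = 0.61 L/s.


R = dP / flow
R = 4.6 / 0.61
R = 7.541 cmH2O/(L/s)


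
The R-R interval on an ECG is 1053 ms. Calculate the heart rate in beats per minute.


HR = 60 / RR_interval(s)
RR = 1053 ms = 1.053 s
HR = 60 / 1.053 = 56.98 bpm


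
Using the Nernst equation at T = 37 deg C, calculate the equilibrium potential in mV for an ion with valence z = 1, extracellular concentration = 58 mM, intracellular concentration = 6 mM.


E = (RT/(zF)) * ln(C_out/C_in)
T = 37 + 273.15 = 310.15 K
E = (8.314 * 310.15 / (1 * 96485)) * ln(58/6)
E = 60.63 mV


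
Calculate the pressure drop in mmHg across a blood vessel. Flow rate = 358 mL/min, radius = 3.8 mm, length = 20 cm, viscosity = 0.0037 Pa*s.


dP = 8*mu*L*Q / (pi*r^4)
Q = 358 mL/min = 5.96667e-06 m^3/s
dP = 53.9224 Pa = 53.9224 / 133.322 mmHg = 0.4045 mmHg


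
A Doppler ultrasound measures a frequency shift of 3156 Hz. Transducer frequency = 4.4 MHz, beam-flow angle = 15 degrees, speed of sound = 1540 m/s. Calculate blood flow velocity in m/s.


v = fd * c / (2 * f0 * cos(theta))
v = 3156 * 1540 / (2 * 4.4000e+06 * cos(15))
v = 0.5718 m/s


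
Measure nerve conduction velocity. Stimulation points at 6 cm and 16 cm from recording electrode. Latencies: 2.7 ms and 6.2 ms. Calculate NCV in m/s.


Distance = (16 - 6) / 100 = 0.1 m
dt = (6.2 - 2.7) / 1000 = 0.0035 s
NCV = dist / dt = 28.57 m/s


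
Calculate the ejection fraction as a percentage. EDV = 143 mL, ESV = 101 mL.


SV = EDV - ESV = 143 - 101 = 42 mL
EF = SV/EDV * 100 = 42/143 * 100
EF = 29.37%


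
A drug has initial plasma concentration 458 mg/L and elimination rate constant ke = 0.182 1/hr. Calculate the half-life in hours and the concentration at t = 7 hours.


t_half = ln(2) / ke = 0.693147 / 0.182 = 3.808 hr
C(t) = C0 * exp(-ke*t) = 458 * exp(-0.182*7)
C(7) = 128.1 mg/L


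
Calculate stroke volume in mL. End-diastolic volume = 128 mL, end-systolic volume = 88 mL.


SV = EDV - ESV
SV = 128 - 88
SV = 40 mL


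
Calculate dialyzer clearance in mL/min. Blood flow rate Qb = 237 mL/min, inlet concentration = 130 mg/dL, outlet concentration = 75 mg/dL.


K = Qb * (Cb_in - Cb_out) / Cb_in
K = 237 * (130 - 75) / 130
K = 100.3 mL/min


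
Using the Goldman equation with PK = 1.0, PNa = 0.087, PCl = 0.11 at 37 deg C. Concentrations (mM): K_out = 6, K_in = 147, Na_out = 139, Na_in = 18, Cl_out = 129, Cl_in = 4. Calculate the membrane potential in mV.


Vm = (RT/F)*ln((PK*Ko + PNa*Nao + PCl*Cli)/(PK*Ki + PNa*Nai + PCl*Clo))
Numer = 18.533, Denom = 162.756
Vm = -58.07 mV


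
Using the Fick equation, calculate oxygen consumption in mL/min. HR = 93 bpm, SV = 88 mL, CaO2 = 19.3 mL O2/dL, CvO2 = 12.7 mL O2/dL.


CO = HR*SV = 93*88/1000 = 8.184 L/min
a-v O2 diff = 19.3 - 12.7 = 6.6 mL/dL
VO2 = CO * (CaO2-CvO2) * 10 dL/L
VO2 = 8.184 * 6.6 * 10
VO2 = 540.1 mL/min


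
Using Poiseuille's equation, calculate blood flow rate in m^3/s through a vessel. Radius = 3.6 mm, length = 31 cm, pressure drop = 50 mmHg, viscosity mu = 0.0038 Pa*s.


Q = pi*r^4*dP / (8*mu*L)
r = 0.0036 m, L = 0.31 m
dP = 50 mmHg = 6666.1 Pa
Q = 3.7325e-04 m^3/s


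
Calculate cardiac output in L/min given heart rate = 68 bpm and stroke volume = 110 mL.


CO = HR * SV
CO = 68 * 110 / 1000
CO = 7.48 L/min


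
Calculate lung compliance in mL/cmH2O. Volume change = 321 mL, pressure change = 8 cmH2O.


C = dV / dP
C = 321 / 8
C = 40.12 mL/cmH2O


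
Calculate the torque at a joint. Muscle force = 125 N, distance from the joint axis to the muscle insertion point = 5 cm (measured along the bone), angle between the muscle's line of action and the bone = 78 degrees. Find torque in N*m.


Torque = F * d * sin(theta)   (moment arm = d*sin(theta))
d = 5 cm = 0.05 m
Torque = 125 * 0.05 * sin(78)
Torque = 6.113 N*m


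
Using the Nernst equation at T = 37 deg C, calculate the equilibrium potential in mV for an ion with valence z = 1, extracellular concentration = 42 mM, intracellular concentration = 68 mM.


E = (RT/(zF)) * ln(C_out/C_in)
T = 37 + 273.15 = 310.15 K
E = (8.314 * 310.15 / (1 * 96485)) * ln(42/68)
E = -12.88 mV


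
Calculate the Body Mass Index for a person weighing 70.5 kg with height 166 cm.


BMI = weight / height^2
height = 166 cm = 1.66 m
BMI = 70.5 / 1.66^2
BMI = 25.58 kg/m^2


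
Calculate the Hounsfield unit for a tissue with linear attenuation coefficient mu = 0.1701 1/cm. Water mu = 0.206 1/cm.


HU = ((mu_tissue - mu_water) / mu_water) * 1000
HU = ((0.1701 - 0.206) / 0.206) * 1000
HU = -174.3


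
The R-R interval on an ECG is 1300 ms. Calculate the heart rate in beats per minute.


HR = 60 / RR_interval(s)
RR = 1300 ms = 1.3 s
HR = 60 / 1.3 = 46.15 bpm


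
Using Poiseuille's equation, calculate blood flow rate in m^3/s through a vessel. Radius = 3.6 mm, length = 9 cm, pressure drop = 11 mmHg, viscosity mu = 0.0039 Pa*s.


Q = pi*r^4*dP / (8*mu*L)
r = 0.0036 m, L = 0.09 m
dP = 11 mmHg = 1466.542 Pa
Q = 2.7559e-04 m^3/s


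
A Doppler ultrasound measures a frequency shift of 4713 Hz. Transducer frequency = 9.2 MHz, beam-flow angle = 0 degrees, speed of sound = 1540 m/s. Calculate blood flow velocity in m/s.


v = fd * c / (2 * f0 * cos(theta))
v = 4713 * 1540 / (2 * 9.2000e+06 * cos(0))
v = 0.3945 m/s


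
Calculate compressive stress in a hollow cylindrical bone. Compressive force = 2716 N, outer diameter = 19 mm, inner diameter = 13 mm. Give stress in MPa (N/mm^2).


A = pi*(r_o^2 - r_i^2)
r_o = 9.5 mm, r_i = 6.5 mm
A = 150.796 mm^2
sigma = F/A = 2716 / 150.796
sigma = 18.01 MPa


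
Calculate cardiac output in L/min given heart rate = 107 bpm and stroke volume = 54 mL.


CO = HR * SV
CO = 107 * 54 / 1000
CO = 5.778 L/min


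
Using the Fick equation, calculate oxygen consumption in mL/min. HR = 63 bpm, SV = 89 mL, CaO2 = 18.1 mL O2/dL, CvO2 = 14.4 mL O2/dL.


CO = HR*SV = 63*89/1000 = 5.607 L/min
a-v O2 diff = 18.1 - 14.4 = 3.7 mL/dL
VO2 = CO * (CaO2-CvO2) * 10 dL/L
VO2 = 5.607 * 3.7 * 10
VO2 = 207.5 mL/min


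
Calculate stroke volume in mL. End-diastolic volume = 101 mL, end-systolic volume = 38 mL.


SV = EDV - ESV
SV = 101 - 38
SV = 63 mL


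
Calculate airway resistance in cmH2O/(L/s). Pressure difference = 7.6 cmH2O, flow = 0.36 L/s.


R = dP / flow
R = 7.6 / 0.36
R = 21.11 cmH2O/(L/s)


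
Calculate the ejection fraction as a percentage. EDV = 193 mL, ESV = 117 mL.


SV = EDV - ESV = 193 - 117 = 76 mL
EF = SV/EDV * 100 = 76/193 * 100
EF = 39.38%


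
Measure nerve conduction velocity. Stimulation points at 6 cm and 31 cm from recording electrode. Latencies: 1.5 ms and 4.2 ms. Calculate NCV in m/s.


Distance = (31 - 6) / 100 = 0.25 m
dt = (4.2 - 1.5) / 1000 = 0.0027 s
NCV = dist / dt = 92.59 m/s


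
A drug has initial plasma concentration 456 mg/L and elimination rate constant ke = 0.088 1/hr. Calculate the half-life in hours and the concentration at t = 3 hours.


t_half = ln(2) / ke = 0.693147 / 0.088 = 7.877 hr
C(t) = C0 * exp(-ke*t) = 456 * exp(-0.088*3)
C(3) = 350.2 mg/L


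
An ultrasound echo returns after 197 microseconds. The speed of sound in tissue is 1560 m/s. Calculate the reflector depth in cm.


depth = c * t / 2
t = 197 us = 1.9700e-04 s
depth = 1560 * 1.9700e-04 / 2
depth = 0.15366 m = 15.366 cm


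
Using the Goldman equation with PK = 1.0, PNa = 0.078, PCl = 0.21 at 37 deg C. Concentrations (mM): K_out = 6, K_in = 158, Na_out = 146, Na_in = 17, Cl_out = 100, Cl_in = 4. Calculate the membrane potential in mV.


Vm = (RT/F)*ln((PK*Ko + PNa*Nao + PCl*Cli)/(PK*Ki + PNa*Nai + PCl*Clo))
Numer = 18.228, Denom = 180.326
Vm = -61.25 mV


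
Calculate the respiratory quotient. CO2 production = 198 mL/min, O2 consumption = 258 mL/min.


RQ = VCO2 / VO2
RQ = 198 / 258
RQ = 0.7674


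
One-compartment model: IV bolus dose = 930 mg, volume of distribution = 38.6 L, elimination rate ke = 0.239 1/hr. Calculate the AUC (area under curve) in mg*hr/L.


C0 = Dose/Vd = 930/38.6 = 24.0933 mg/L
AUC = C0/ke = 24.0933/0.239
AUC = 100.8 mg*hr/L


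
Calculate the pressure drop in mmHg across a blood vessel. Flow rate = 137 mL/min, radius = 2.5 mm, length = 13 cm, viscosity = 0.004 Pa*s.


dP = 8*mu*L*Q / (pi*r^4)
Q = 137 mL/min = 2.28333e-06 m^3/s
dP = 77.402 Pa = 77.402 / 133.322 mmHg = 0.5806 mmHg


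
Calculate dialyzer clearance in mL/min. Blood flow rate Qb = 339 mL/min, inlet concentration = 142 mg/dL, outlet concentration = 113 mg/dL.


K = Qb * (Cb_in - Cb_out) / Cb_in
K = 339 * (142 - 113) / 142
K = 69.23 mL/min


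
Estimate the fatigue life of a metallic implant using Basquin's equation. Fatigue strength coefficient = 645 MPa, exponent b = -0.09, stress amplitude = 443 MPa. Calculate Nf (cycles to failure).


sigma_a = sigma_f' * (2Nf)^b
2Nf = (sigma_a/sigma_f')^(1/b)
2Nf = (443/645)^(1/-0.09)
2Nf = 64.989668
Nf = 32.49


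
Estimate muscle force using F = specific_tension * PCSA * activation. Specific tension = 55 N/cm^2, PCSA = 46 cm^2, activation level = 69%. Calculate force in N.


F = sigma * PCSA * activation
F = 55 * 46 * 0.69
F = 1746 N


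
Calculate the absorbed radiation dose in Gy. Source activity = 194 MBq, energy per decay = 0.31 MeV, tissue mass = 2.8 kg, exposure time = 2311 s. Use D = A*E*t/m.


A = 194 MBq = 1.9400e+08 Bq
E = 0.31 MeV = 4.9662e-14 J
D = A*E*t/m = 1.9400e+08*4.9662e-14*2311/2.8
D = 0.007952 Gy


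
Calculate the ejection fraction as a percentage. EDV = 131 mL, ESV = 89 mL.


SV = EDV - ESV = 131 - 89 = 42 mL
EF = SV/EDV * 100 = 42/131 * 100
EF = 32.06%


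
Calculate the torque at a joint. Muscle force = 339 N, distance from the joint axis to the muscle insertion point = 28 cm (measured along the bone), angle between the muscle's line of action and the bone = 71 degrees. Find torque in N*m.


Torque = F * d * sin(theta)   (moment arm = d*sin(theta))
d = 28 cm = 0.28 m
Torque = 339 * 0.28 * sin(71)
Torque = 89.75 N*m


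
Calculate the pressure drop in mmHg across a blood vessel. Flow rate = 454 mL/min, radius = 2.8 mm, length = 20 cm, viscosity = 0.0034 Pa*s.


dP = 8*mu*L*Q / (pi*r^4)
Q = 454 mL/min = 7.56667e-06 m^3/s
dP = 213.168 Pa = 213.168 / 133.322 mmHg = 1.599 mmHg


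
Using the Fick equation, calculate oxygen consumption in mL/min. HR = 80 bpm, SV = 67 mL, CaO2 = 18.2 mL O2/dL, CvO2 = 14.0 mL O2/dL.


CO = HR*SV = 80*67/1000 = 5.36 L/min
a-v O2 diff = 18.2 - 14.0 = 4.2 mL/dL
VO2 = CO * (CaO2-CvO2) * 10 dL/L
VO2 = 5.36 * 4.2 * 10
VO2 = 225.1 mL/min


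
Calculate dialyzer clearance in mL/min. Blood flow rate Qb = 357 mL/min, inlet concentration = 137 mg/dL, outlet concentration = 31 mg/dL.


K = Qb * (Cb_in - Cb_out) / Cb_in
K = 357 * (137 - 31) / 137
K = 276.2 mL/min


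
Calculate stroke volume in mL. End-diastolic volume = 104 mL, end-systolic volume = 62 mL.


SV = EDV - ESV
SV = 104 - 62
SV = 42 mL


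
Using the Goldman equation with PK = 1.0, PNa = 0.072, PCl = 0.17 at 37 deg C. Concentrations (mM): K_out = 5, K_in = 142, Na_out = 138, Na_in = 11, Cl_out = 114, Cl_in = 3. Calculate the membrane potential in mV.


Vm = (RT/F)*ln((PK*Ko + PNa*Nao + PCl*Cli)/(PK*Ki + PNa*Nai + PCl*Clo))
Numer = 15.446, Denom = 162.172
Vm = -62.84 mV


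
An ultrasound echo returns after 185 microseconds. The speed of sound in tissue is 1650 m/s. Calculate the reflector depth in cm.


depth = c * t / 2
t = 185 us = 1.8500e-04 s
depth = 1650 * 1.8500e-04 / 2
depth = 0.152625 m = 15.2625 cm


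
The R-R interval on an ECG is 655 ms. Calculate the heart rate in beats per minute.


HR = 60 / RR_interval(s)
RR = 655 ms = 0.655 s
HR = 60 / 0.655 = 91.6 bpm


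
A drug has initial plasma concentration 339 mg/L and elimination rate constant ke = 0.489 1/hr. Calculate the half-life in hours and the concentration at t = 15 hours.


t_half = ln(2) / ke = 0.693147 / 0.489 = 1.417 hr
C(t) = C0 * exp(-ke*t) = 339 * exp(-0.489*15)
C(15) = 0.2211 mg/L


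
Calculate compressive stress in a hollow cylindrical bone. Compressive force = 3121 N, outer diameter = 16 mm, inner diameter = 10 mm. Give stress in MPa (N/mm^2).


A = pi*(r_o^2 - r_i^2)
r_o = 8 mm, r_i = 5 mm
A = 122.522 mm^2
sigma = F/A = 3121 / 122.522
sigma = 25.47 MPa


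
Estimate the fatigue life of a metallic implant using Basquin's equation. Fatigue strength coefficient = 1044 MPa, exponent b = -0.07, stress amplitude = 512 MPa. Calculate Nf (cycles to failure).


sigma_a = sigma_f' * (2Nf)^b
2Nf = (sigma_a/sigma_f')^(1/b)
2Nf = (512/1044)^(1/-0.07)
2Nf = 26329.114
Nf = 1.316e+04


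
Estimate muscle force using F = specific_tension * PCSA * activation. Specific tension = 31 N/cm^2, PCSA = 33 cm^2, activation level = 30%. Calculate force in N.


F = sigma * PCSA * activation
F = 31 * 33 * 0.3
F = 306.9 N


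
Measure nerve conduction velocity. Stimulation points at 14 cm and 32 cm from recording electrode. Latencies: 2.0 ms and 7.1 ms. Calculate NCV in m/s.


Distance = (32 - 14) / 100 = 0.18 m
dt = (7.1 - 2.0) / 1000 = 0.0051 s
NCV = dist / dt = 35.29 m/s


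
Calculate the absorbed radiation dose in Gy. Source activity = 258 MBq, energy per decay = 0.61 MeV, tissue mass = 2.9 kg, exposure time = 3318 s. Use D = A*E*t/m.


A = 258 MBq = 2.5800e+08 Bq
E = 0.61 MeV = 9.7722e-14 J
D = A*E*t/m = 2.5800e+08*9.7722e-14*3318/2.9
D = 0.02885 Gy


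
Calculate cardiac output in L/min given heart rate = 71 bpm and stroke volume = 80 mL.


CO = HR * SV
CO = 71 * 80 / 1000
CO = 5.68 L/min


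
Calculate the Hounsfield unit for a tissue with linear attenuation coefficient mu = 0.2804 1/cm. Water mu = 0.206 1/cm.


HU = ((mu_tissue - mu_water) / mu_water) * 1000
HU = ((0.2804 - 0.206) / 0.206) * 1000
HU = 361.2


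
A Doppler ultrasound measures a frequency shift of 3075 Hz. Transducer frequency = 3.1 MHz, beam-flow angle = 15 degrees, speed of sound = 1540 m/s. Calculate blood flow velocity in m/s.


v = fd * c / (2 * f0 * cos(theta))
v = 3075 * 1540 / (2 * 3.1000e+06 * cos(15))
v = 0.7907 m/s


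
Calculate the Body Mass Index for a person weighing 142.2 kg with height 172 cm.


BMI = weight / height^2
height = 172 cm = 1.72 m
BMI = 142.2 / 1.72^2
BMI = 48.07 kg/m^2


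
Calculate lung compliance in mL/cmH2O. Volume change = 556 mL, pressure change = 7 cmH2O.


C = dV / dP
C = 556 / 7
C = 79.43 mL/cmH2O


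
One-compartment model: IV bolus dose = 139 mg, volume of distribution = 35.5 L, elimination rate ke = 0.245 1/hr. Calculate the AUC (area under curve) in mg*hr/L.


C0 = Dose/Vd = 139/35.5 = 3.91549 mg/L
AUC = C0/ke = 3.91549/0.245
AUC = 15.98 mg*hr/L


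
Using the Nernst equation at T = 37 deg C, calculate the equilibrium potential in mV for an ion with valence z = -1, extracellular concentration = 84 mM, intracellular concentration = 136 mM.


E = (RT/(zF)) * ln(C_out/C_in)
T = 37 + 273.15 = 310.15 K
E = (8.314 * 310.15 / (-1 * 96485)) * ln(84/136)
E = 12.88 mV


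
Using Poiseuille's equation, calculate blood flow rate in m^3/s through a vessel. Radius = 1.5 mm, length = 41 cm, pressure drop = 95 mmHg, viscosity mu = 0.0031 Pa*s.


Q = pi*r^4*dP / (8*mu*L)
r = 0.0015 m, L = 0.41 m
dP = 95 mmHg = 12665.59 Pa
Q = 1.9811e-05 m^3/s


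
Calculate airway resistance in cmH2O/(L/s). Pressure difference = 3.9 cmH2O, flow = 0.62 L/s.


R = dP / flow
R = 3.9 / 0.62
R = 6.29 cmH2O/(L/s)


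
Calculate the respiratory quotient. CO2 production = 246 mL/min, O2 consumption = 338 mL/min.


RQ = VCO2 / VO2
RQ = 246 / 338
RQ = 0.7278


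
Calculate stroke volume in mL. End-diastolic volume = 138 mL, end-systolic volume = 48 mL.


SV = EDV - ESV
SV = 138 - 48
SV = 90 mL


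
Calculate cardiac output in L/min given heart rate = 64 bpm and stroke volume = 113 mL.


CO = HR * SV
CO = 64 * 113 / 1000
CO = 7.232 L/min


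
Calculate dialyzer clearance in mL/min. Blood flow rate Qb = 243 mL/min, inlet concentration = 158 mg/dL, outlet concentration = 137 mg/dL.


K = Qb * (Cb_in - Cb_out) / Cb_in
K = 243 * (158 - 137) / 158
K = 32.3 mL/min


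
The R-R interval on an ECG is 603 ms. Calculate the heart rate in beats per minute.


HR = 60 / RR_interval(s)
RR = 603 ms = 0.603 s
HR = 60 / 0.603 = 99.5 bpm
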